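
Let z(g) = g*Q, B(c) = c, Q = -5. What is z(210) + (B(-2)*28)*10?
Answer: -1610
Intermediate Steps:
z(g) = -5*g (z(g) = g*(-5) = -5*g)
z(210) + (B(-2)*28)*10 = -5*210 - 2*28*10 = -1050 - 56*10 = -1050 - 560 = -1610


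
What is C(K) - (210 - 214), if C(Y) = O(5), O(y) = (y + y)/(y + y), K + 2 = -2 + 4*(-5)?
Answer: 5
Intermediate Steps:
K = -24 (K = -2 + (-2 + 4*(-5)) = -2 + (-2 - 20) = -2 - 22 = -24)
O(y) = 1 (O(y) = (2*y)/((2*y)) = (2*y)*(1/(2*y)) = 1)
C(Y) = 1
C(K) - (210 - 214) = 1 - (210 - 214) = 1 - 1*(-4) = 1 + 4 = 5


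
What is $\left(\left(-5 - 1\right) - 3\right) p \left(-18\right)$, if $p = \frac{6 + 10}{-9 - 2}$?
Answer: $- \frac{2592}{11} \approx -235.64$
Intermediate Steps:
$p = - \frac{16}{11}$ ($p = \frac{16}{-11} = 16 \left(- \frac{1}{11}\right) = - \frac{16}{11} \approx -1.4545$)
$\left(\left(-5 - 1\right) - 3\right) p \left(-18\right) = \left(\left(-5 - 1\right) - 3\right) \left(- \frac{16}{11}\right) \left(-18\right) = \left(-6 - 3\right) \left(- \frac{16}{11}\right) \left(-18\right) = \left(-9\right) \left(- \frac{16}{11}\right) \left(-18\right) = \frac{144}{11} \left(-18\right) = - \frac{2592}{11}$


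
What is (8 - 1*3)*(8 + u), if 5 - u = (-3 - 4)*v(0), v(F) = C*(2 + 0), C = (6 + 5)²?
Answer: 8535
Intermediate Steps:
C = 121 (C = 11² = 121)
v(F) = 242 (v(F) = 121*(2 + 0) = 121*2 = 242)
u = 1699 (u = 5 - (-3 - 4)*242 = 5 - (-7)*242 = 5 - 1*(-1694) = 5 + 1694 = 1699)
(8 - 1*3)*(8 + u) = (8 - 1*3)*(8 + 1699) = (8 - 3)*1707 = 5*1707 = 8535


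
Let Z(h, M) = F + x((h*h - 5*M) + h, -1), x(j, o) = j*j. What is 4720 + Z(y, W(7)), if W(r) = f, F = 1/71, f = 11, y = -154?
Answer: 39233447600/71 ≈ 5.5258e+8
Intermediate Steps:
x(j, o) = j**2
F = 1/71 ≈ 0.014085
W(r) = 11
Z(h, M) = 1/71 + (h + h**2 - 5*M)**2 (Z(h, M) = 1/71 + ((h*h - 5*M) + h)**2 = 1/71 + ((h**2 - 5*M) + h)**2 = 1/71 + (h + h**2 - 5*M)**2)
4720 + Z(y, W(7)) = 4720 + (1/71 + (-154 + (-154)**2 - 5*11)**2) = 4720 + (1/71 + (-154 + 23716 - 55)**2) = 4720 + (1/71 + 23507**2) = 4720 + (1/71 + 552579049) = 4720 + 39233112480/71 = 39233447600/71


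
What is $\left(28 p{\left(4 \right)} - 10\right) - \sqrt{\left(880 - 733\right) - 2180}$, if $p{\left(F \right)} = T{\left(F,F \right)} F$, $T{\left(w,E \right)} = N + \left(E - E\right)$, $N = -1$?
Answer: $-122 - i \sqrt{2033} \approx -122.0 - 45.089 i$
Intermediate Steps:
$T{\left(w,E \right)} = -1$ ($T{\left(w,E \right)} = -1 + \left(E - E\right) = -1 + 0 = -1$)
$p{\left(F \right)} = - F$
$\left(28 p{\left(4 \right)} - 10\right) - \sqrt{\left(880 - 733\right) - 2180} = \left(28 \left(\left(-1\right) 4\right) - 10\right) - \sqrt{\left(880 - 733\right) - 2180} = \left(28 \left(-4\right) - 10\right) - \sqrt{\left(880 - 733\right) - 2180} = \left(-112 - 10\right) - \sqrt{147 - 2180} = -122 - \sqrt{-2033} = -122 - i \sqrt{2033}$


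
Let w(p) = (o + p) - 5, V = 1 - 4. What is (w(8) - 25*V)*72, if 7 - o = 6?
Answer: 5688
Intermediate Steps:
o = 1 (o = 7 - 1*6 = 7 - 6 = 1)
V = -3
w(p) = -4 + p (w(p) = (1 + p) - 5 = -4 + p)
(w(8) - 25*V)*72 = ((-4 + 8) - 25*(-3))*72 = (4 + 75)*72 = 79*72 = 5688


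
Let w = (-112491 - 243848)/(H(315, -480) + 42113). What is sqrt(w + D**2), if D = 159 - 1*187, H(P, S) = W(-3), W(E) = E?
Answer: sqrt(1375224211110)/42110 ≈ 27.848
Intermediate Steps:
H(P, S) = -3
D = -28 (D = 159 - 187 = -28)
w = -356339/42110 (w = (-112491 - 243848)/(-3 + 42113) = -356339/42110 ≈ -8.4621)
sqrt(w + D**2) = sqrt(-356339/42110 + (-28)**2) = sqrt(-356339/42110 + 784) = sqrt(32657901/42110) = sqrt(1375224211110)/42110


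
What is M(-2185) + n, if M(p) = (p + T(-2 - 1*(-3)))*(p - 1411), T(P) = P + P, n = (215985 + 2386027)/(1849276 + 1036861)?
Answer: 22656374309328/2886137 ≈ 7.8501e+6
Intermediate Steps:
n = 2602012/2886137 ≈ 0.90156
T(P) = 2*P
M(p) = (-1411 + p)*(2 + p) (M(p) = (p + 2*(-2 - 1*(-3)))*(p - 1411) = (p + 2*(-2 + 3))*(-1411 + p) = (p + 2*1)*(-1411 + p) = (p + 2)*(-1411 + p) = (2 + p)*(-1411 + p) = (-1411 + p)*(2 + p))
M(-2185) + n = (-2822 + (-2185)² - 1409*(-2185)) + 2602012/2886137 = (-2822 + 4774225 + 3078665) + 2602012/2886137 = 7850068 + 2602012/2886137 = 22656374309328/2886137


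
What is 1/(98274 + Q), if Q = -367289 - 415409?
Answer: -1/684424 ≈ -1.4611e-6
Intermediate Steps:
Q = -782698
1/(98274 + Q) = 1/(98274 - 782698) = 1/(-684424) = -1/684424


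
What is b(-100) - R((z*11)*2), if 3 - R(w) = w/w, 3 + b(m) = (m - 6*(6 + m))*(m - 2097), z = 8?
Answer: -1019413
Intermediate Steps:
b(m) = -3 + (-2097 + m)*(-36 - 5*m) (b(m) = -3 + (m - 6*(6 + m))*(m - 2097) = -3 + (m + (-36 - 6*m))*(-2097 + m) = -3 + (-36 - 5*m)*(-2097 + m) = -3 + (-2097 + m)*(-36 - 5*m))
R(w) = 2 (R(w) = 3 - w/w = 3 - 1*1 = 3 - 1 = 2)
b(-100) - R((z*11)*2) = (75489 - 5*(-100)² + 10449*(-100)) - 1*2 = (75489 - 5*10000 - 1044900) - 2 = (75489 - 50000 - 1044900) - 2 = -1019411 - 2 = -1019413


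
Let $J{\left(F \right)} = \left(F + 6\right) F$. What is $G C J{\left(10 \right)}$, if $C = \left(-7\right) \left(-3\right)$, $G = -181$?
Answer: $-608160$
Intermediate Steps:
$J{\left(F \right)} = F \left(6 + F\right)$ ($J{\left(F \right)} = \left(6 + F\right) F = F \left(6 + F\right)$)
$C = 21$
$G C J{\left(10 \right)} = \left(-181\right) 21 \cdot 10 \left(6 + 10\right) = - 3801 \cdot 10 \cdot 16 = \left(-3801\right) 160 = -608160$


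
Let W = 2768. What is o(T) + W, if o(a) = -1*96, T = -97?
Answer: 2672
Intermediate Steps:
o(a) = -96
o(T) + W = -96 + 2768 = 2672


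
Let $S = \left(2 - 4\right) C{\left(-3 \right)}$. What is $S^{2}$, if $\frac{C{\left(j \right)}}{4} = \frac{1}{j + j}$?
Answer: $\frac{16}{9} \approx 1.7778$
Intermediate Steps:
$C{\left(j \right)} = \frac{2}{j}$ ($C{\left(j \right)} = \frac{4}{j + j} = \frac{4}{2 j} = 4 \frac{1}{2 j} = \frac{2}{j}$)
$S = \frac{4}{3}$ ($S = \left(2 - 4\right) \frac{2}{-3} = - 2 \cdot 2 \left(- \frac{1}{3}\right) = \left(-2\right) \left(- \frac{2}{3}\right) = \frac{4}{3} \approx 1.3333$)
$S^{2} = \left(\frac{4}{3}\right)^{2} = \frac{16}{9}$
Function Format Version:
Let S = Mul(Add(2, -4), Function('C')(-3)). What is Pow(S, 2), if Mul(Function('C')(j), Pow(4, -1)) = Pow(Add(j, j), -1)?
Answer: Rational(16, 9) ≈ 1.7778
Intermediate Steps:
Function('C')(j) = Mul(2, Pow(j, -1)) (Function('C')(j) = Mul(4, Pow(Add(j, j), -1)) = Mul(4, Pow(Mul(2, j), -1)) = Mul(4, Mul(Rational(1, 2), Pow(j, -1))) = Mul(2, Pow(j, -1)))
S = Rational(4, 3) (S = Mul(Add(2, -4), Mul(2, Pow(-3, -1))) = Mul(-2, Mul(2, Rational(-1, 3))) = Mul(-2, Rational(-2, 3)) = Rational(4, 3) ≈ 1.3333)
Pow(S, 2) = Pow(Rational(4, 3), 2) = Rational(16, 9)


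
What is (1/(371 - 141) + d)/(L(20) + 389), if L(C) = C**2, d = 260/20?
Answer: 997/60490 ≈ 0.016482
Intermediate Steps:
d = 13 (d = 260*(1/20) = 13)
(1/(371 - 141) + d)/(L(20) + 389) = (1/(371 - 141) + 13)/(20**2 + 389) = (1/230 + 13)/(400 + 389) = (1/230 + 13)/789 = (2991/230)*(1/789) = 997/60490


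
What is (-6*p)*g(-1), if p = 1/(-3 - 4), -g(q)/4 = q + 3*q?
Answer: 96/7 ≈ 13.714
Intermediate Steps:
g(q) = -16*q (g(q) = -4*(q + 3*q) = -16*q)
p = -⅐ (p = 1/(-7) = -⅐ ≈ -0.14286)
(-6*p)*g(-1) = (-6*(-⅐))*(-16*(-1)) = (6/7)*16 = 96/7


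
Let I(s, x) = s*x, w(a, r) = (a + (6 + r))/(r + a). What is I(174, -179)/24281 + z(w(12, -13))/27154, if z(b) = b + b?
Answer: -422990647/329663137 ≈ -1.2831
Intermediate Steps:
w(a, r) = (6 + a + r)/(a + r)
z(b) = 2*b
I(174, -179)/24281 + z(w(12, -13))/27154 = (174*(-179))/24281 + (2*((6 + 12 - 13)/(12 - 13)))/27154 = -31146*1/24281 + (2*(5/(-1)))*(1/27154) = -31146/24281 + (2*(-1*5))*(1/27154) = -31146/24281 + (2*(-5))*(1/27154) = -31146/24281 - 10*1/27154 = -31146/24281 - 5/13577 = -422990647/329663137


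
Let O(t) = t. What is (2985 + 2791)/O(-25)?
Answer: -5776/25 ≈ -231.04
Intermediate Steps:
(2985 + 2791)/O(-25) = (2985 + 2791)/(-25) = 5776*(-1/25) = -5776/25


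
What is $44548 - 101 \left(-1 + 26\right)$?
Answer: $42023$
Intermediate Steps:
$44548 - 101 \left(-1 + 26\right) = 44548 - 101 \cdot 25 = 44548 - 2525 = 42023$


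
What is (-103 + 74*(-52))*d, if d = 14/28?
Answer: -3951/2 ≈ -1975.5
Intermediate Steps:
d = ½ (d = 14*(1/28) = ½ ≈ 0.50000)
(-103 + 74*(-52))*d = (-103 + 74*(-52))*(½) = (-103 - 3848)*(½) = -3951*½ = -3951/2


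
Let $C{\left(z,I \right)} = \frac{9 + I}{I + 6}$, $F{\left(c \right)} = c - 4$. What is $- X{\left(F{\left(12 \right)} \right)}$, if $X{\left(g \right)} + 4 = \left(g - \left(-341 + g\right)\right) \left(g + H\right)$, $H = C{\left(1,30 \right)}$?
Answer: $- \frac{37121}{12} \approx -3093.4$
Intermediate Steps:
$F{\left(c \right)} = -4 + c$
$C{\left(z,I \right)} = \frac{9 + I}{6 + I}$
$H = \frac{13}{12}$ ($H = \frac{9 + 30}{6 + 30} = \frac{1}{36} \cdot 39 = \frac{13}{12} \approx 1.0833$)
$X{\left(g \right)} = \frac{4385}{12} + 341 g$ ($X{\left(g \right)} = -4 + \left(g - \left(-341 + g\right)\right) \left(g + \frac{13}{12}\right) = -4 + 341 \left(\frac{13}{12} + g\right) = -4 + \left(\frac{4433}{12} + 341 g\right) = \frac{4385}{12} + 341 g$)
$- X{\left(F{\left(12 \right)} \right)} = - (\frac{4385}{12} + 341 \left(-4 + 12\right)) = - (\frac{4385}{12} + 341 \cdot 8) = - (\frac{4385}{12} + 2728) = \left(-1\right) \frac{37121}{12} = - \frac{37121}{12}$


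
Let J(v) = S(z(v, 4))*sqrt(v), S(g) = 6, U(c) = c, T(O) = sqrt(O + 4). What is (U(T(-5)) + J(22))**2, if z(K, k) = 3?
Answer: (I + 6*sqrt(22))**2 ≈ 791.0 + 56.285*I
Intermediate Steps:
T(O) = sqrt(4 + O)
J(v) = 6*sqrt(v)
(U(T(-5)) + J(22))**2 = (sqrt(4 - 5) + 6*sqrt(22))**2 = (sqrt(-1) + 6*sqrt(22))**2 = (I + 6*sqrt(22))**2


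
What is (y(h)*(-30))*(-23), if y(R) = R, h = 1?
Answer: 690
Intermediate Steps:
(y(h)*(-30))*(-23) = (1*(-30))*(-23) = -30*(-23) = 690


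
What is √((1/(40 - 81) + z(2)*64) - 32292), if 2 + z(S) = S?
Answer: I*√54282893/41 ≈ 179.7*I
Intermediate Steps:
z(S) = -2 + S
√((1/(40 - 81) + z(2)*64) - 32292) = √((1/(40 - 81) + (-2 + 2)*64) - 32292) = √((1/(-41) + 0*64) - 32292) = √((-1/41 + 0) - 32292) = √(-1/41 - 32292) = √(-1323973/41) = I*√54282893/41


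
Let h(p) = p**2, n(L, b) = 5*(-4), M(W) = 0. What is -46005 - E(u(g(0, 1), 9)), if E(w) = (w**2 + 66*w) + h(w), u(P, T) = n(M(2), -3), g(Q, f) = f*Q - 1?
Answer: -45485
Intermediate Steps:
n(L, b) = -20
g(Q, f) = -1 + Q*f (g(Q, f) = Q*f - 1 = -1 + Q*f)
u(P, T) = -20
E(w) = 2*w**2 + 66*w (E(w) = (w**2 + 66*w) + w**2 = 2*w**2 + 66*w)
-46005 - E(u(g(0, 1), 9)) = -46005 - 2*(-20)*(33 - 20) = -46005 - 2*(-20)*13 = -46005 - 1*(-520) = -46005 + 520 = -45485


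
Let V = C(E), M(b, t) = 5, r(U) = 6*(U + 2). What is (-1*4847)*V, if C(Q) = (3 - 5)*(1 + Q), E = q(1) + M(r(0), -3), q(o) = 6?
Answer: 116328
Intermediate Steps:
r(U) = 12 + 6*U (r(U) = 6*(2 + U) = 12 + 6*U)
E = 11 (E = 6 + 5 = 11)
C(Q) = -2 - 2*Q (C(Q) = -2*(1 + Q) = -2 - 2*Q)
V = -24 (V = -2 - 2*11 = -2 - 22 = -24)
(-1*4847)*V = -1*4847*(-24) = -4847*(-24) = 116328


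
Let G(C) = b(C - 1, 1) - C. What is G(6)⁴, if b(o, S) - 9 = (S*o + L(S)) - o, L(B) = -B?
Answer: 16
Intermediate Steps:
b(o, S) = 9 - S - o + S*o (b(o, S) = 9 + ((S*o - S) - o) = 9 + ((-S + S*o) - o) = 9 + (-S - o + S*o) = 9 - S - o + S*o)
G(C) = 8 - C (G(C) = (9 - 1*1 - (C - 1) + 1*(C - 1)) - C = (9 - 1 - (-1 + C) + 1*(-1 + C)) - C = (9 - 1 + (1 - C) + (-1 + C)) - C = 8 - C)
G(6)⁴ = (8 - 1*6)⁴ = (8 - 6)⁴ = 2⁴ = 16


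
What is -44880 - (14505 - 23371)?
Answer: -36014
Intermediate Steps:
-44880 - (14505 - 23371) = -44880 - 1*(-8866) = -44880 + 8866 = -36014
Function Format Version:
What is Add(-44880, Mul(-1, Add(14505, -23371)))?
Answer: -36014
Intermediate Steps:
Add(-44880, Mul(-1, Add(14505, -23371))) = Add(-44880, Mul(-1, -8866)) = Add(-44880, 8866) = -36014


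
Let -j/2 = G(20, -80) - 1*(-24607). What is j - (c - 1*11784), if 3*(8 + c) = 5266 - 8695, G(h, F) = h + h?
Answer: -36359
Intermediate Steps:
G(h, F) = 2*h
j = -49294 (j = -2*(2*20 - 1*(-24607)) = -2*(40 + 24607) = -2*24647 = -49294)
c = -1151 (c = -8 + (5266 - 8695)/3 = -8 + (⅓)*(-3429) = -8 - 1143 = -1151)
j - (c - 1*11784) = -49294 - (-1151 - 1*11784) = -49294 - (-1151 - 11784) = -49294 - 1*(-12935) = -49294 + 12935 = -36359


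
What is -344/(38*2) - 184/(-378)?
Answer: -14506/3591 ≈ -4.0395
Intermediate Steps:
-344/(38*2) - 184/(-378) = -344/76 - 184*(-1/378) = -344*1/76 + 92/189 = -86/19 + 92/189 = -14506/3591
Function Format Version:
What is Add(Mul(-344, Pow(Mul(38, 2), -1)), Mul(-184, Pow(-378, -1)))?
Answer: Rational(-14506, 3591) ≈ -4.0395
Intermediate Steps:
Add(Mul(-344, Pow(Mul(38, 2), -1)), Mul(-184, Pow(-378, -1))) = Add(Mul(-344, Pow(76, -1)), Mul(-184, Rational(-1, 378))) = Add(Mul(-344, Rational(1, 76)), Rational(92, 189)) = Add(Rational(-86, 19), Rational(92, 189)) = Rational(-14506, 3591)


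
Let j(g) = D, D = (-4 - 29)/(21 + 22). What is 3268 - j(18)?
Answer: 140557/43 ≈ 3268.8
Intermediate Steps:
D = -33/43 ≈ -0.76744
j(g) = -33/43
3268 - j(18) = 3268 - 1*(-33/43) = 3268 + 33/43 = 140557/43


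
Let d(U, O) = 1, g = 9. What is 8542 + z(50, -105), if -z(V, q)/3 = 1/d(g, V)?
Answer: 8539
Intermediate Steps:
z(V, q) = -3 (z(V, q) = -3/1 = -3*1 = -3)
8542 + z(50, -105) = 8542 - 3 = 8539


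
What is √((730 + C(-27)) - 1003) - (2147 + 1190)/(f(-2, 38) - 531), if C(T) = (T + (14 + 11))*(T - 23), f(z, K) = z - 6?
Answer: 3337/539 + I*√173 ≈ 6.1911 + 13.153*I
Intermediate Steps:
f(z, K) = -6 + z
C(T) = (-23 + T)*(25 + T) (C(T) = (T + 25)*(-23 + T) = (25 + T)*(-23 + T) = (-23 + T)*(25 + T))
√((730 + C(-27)) - 1003) - (2147 + 1190)/(f(-2, 38) - 531) = √((730 + (-575 + (-27)² + 2*(-27))) - 1003) - (2147 + 1190)/((-6 - 2) - 531) = √((730 + (-575 + 729 - 54)) - 1003) - 3337/(-8 - 531) = √((730 + 100) - 1003) - 3337/(-539) = √(830 - 1003) - 3337*(-1)/539 = √(-173) - 1*(-3337/539) = I*√173 + 3337/539 = 3337/539 + I*√173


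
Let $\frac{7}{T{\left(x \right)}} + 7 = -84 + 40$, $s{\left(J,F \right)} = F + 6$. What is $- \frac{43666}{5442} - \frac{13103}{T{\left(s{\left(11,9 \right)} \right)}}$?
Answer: $\frac{1818163582}{19047} \approx 95457.0$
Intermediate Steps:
$s{\left(J,F \right)} = 6 + F$
$T{\left(x \right)} = - \frac{7}{51}$ ($T{\left(x \right)} = \frac{7}{-7 + \left(-84 + 40\right)} = \frac{7}{-7 - 44} = \frac{7}{-51} = 7 \left(- \frac{1}{51}\right) = - \frac{7}{51}$)
$- \frac{43666}{5442} - \frac{13103}{T{\left(s{\left(11,9 \right)} \right)}} = - \frac{43666}{5442} - \frac{13103}{- \frac{7}{51}} = \left(-43666\right) \frac{1}{5442} - - \frac{668253}{7} = - \frac{21833}{2721} + \frac{668253}{7} = \frac{1818163582}{19047}$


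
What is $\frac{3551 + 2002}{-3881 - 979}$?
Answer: $- \frac{617}{540} \approx -1.1426$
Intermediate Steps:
$\frac{3551 + 2002}{-3881 - 979} = \frac{5553}{-4860} = 5553 \left(- \frac{1}{4860}\right) = - \frac{617}{540}$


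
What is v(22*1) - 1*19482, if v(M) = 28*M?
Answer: -18866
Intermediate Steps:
v(22*1) - 1*19482 = 28*(22*1) - 1*19482 = 28*22 - 19482 = 616 - 19482 = -18866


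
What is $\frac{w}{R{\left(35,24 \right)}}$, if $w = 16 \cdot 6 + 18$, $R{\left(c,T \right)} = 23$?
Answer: $\frac{114}{23} \approx 4.9565$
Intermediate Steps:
$w = 114$ ($w = 96 + 18 = 114$)
$\frac{w}{R{\left(35,24 \right)}} = \frac{114}{23}$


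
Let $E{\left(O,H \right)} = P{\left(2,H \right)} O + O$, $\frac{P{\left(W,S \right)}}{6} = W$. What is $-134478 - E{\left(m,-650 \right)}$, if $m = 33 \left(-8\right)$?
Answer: $-131046$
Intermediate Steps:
$P{\left(W,S \right)} = 6 W$
$m = -264$
$E{\left(O,H \right)} = 13 O$ ($E{\left(O,H \right)} = 6 \cdot 2 O + O = 12 O + O = 13 O$)
$-134478 - E{\left(m,-650 \right)} = -134478 - 13 \left(-264\right) = -134478 - -3432 = -134478 + 3432 = -131046$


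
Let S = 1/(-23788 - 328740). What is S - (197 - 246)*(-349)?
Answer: -6028581329/352528 ≈ -17101.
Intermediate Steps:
S = -1/352528 (S = 1/(-352528) = -1/352528 ≈ -2.8367e-6)
S - (197 - 246)*(-349) = -1/352528 - (197 - 246)*(-349) = -1/352528 - (-49)*(-349) = -1/352528 - 1*17101 = -1/352528 - 17101 = -6028581329/352528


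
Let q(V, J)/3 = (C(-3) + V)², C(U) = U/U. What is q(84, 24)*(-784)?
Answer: -16993200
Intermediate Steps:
C(U) = 1
q(V, J) = 3*(1 + V)²
q(84, 24)*(-784) = (3*(1 + 84)²)*(-784) = (3*85²)*(-784) = (3*7225)*(-784) = 21675*(-784) = -16993200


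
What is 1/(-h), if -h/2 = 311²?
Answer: 1/193442 ≈ 5.1695e-6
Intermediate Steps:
h = -193442 (h = -2*311² = -2*96721 = -193442)
1/(-h) = 1/(-1*(-193442)) = 1/193442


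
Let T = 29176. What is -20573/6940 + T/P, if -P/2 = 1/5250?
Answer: -531513800573/6940 ≈ -7.6587e+7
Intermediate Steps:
P = -1/2625 (P = -2/5250 = -2*1/5250 = -1/2625 ≈ -0.00038095)
-20573/6940 + T/P = -20573/6940 + 29176/(-1/2625) = -20573*1/6940 + 29176*(-2625) = -20573/6940 - 76587000 = -531513800573/6940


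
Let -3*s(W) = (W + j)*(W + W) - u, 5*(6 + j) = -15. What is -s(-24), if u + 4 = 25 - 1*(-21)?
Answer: 514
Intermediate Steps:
j = -9 (j = -6 + (1/5)*(-15) = -6 - 3 = -9)
u = 42 (u = -4 + (25 - 1*(-21)) = -4 + (25 + 21) = -4 + 46 = 42)
s(W) = 14 - 2*W*(-9 + W)/3 (s(W) = -((W - 9)*(W + W) - 1*42)/3 = -((-9 + W)*(2*W) - 42)/3 = -(2*W*(-9 + W) - 42)/3 = -(-42 + 2*W*(-9 + W))/3 = 14 - 2*W*(-9 + W)/3)
-s(-24) = -(14 + 6*(-24) - 2/3*(-24)**2) = -(14 - 144 - 2/3*576) = -(14 - 144 - 384) = -1*(-514) = 514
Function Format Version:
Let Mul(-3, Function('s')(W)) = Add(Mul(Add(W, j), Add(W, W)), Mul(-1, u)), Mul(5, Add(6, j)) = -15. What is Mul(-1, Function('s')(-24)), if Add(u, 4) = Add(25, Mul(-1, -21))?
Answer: 514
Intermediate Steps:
j = -9 (j = Add(-6, Mul(Rational(1, 5), -15)) = Add(-6, -3) = -9)
u = 42 (u = Add(-4, Add(25, Mul(-1, -21))) = Add(-4, Add(25, 21)) = Add(-4, 46) = 42)
Function('s')(W) = Add(14, Mul(Rational(-2, 3), W, Add(-9, W))) (Function('s')(W) = Mul(Rational(-1, 3), Add(Mul(Add(W, -9), Add(W, W)), Mul(-1, 42))) = Mul(Rational(-1, 3), Add(Mul(Add(-9, W), Mul(2, W)), -42)) = Mul(Rational(-1, 3), Add(Mul(2, W, Add(-9, W)), -42)) = Mul(Rational(-1, 3), Add(-42, Mul(2, W, Add(-9, W)))) = Add(14, Mul(Rational(-2, 3), W, Add(-9, W))))
Mul(-1, Function('s')(-24)) = Mul(-1, Add(14, Mul(6, -24), Mul(Rational(-2, 3), Pow(-24, 2)))) = Mul(-1, Add(14, -144, Mul(Rational(-2, 3), 576))) = Mul(-1, Add(14, -144, -384)) = Mul(-1, -514) = 514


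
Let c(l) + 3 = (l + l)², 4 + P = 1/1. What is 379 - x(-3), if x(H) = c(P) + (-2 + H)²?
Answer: 321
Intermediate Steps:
P = -3 (P = -4 + 1/1 = -4 + 1 = -3)
c(l) = -3 + 4*l² (c(l) = -3 + (l + l)² = -3 + (2*l)² = -3 + 4*l²)
x(H) = 33 + (-2 + H)² (x(H) = (-3 + 4*(-3)²) + (-2 + H)² = (-3 + 4*9) + (-2 + H)² = (-3 + 36) + (-2 + H)² = 33 + (-2 + H)²)
379 - x(-3) = 379 - (33 + (-2 - 3)²) = 379 - (33 + (-5)²) = 379 - (33 + 25) = 379 - 1*58 = 379 - 58 = 321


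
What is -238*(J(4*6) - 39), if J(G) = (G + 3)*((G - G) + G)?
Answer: -144942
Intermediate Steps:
J(G) = G*(3 + G) (J(G) = (3 + G)*(0 + G) = (3 + G)*G = G*(3 + G))
-238*(J(4*6) - 39) = -238*((4*6)*(3 + 4*6) - 39) = -238*(24*(3 + 24) - 39) = -238*(24*27 - 39) = -238*(648 - 39) = -238*609 = -144942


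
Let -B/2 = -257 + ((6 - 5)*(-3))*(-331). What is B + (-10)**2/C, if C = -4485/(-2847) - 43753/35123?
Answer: -246925293/211294 ≈ -1168.6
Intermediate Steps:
C = 845176/2563979 (C = -4485*(-1/2847) - 43753*1/35123 = 115/73 - 43753/35123 = 845176/2563979 ≈ 0.32963)
B = -1472 (B = -2*(-257 + ((6 - 5)*(-3))*(-331)) = -2*(-257 + (1*(-3))*(-331)) = -2*(-257 - 3*(-331)) = -2*(-257 + 993) = -2*736 = -1472)
B + (-10)**2/C = -1472 + (-10)**2/(845176/2563979) = -1472 + 100*(2563979/845176) = -1472 + 64099475/211294 = -246925293/211294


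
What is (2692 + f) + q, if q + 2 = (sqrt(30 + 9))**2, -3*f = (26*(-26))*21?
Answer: 7461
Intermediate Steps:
f = 4732 (f = -26*(-26)*21/3 = -(-676)*21/3 = -1/3*(-14196) = 4732)
q = 37 (q = -2 + (sqrt(30 + 9))**2 = -2 + (sqrt(39))**2 = -2 + 39 = 37)
(2692 + f) + q = (2692 + 4732) + 37 = 7424 + 37 = 7461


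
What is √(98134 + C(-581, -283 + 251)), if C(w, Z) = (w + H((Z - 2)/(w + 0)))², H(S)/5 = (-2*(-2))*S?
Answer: √146615019335/581 ≈ 659.04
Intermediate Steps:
H(S) = 20*S (H(S) = 5*((-2*(-2))*S) = 5*(4*S) = 20*S)
C(w, Z) = (w + 20*(-2 + Z)/w)² (C(w, Z) = (w + 20*((Z - 2)/(w + 0)))² = (w + 20*((-2 + Z)/w))² = (w + 20*(-2 + Z)/w)²)
√(98134 + C(-581, -283 + 251)) = √(98134 + (-40 + (-581)² + 20*(-283 + 251))²/(-581)²) = √(98134 + (-40 + 337561 + 20*(-32))²/337561) = √(98134 + (-40 + 337561 - 640)²/337561) = √(98134 + (1/337561)*336881²) = √(98134 + (1/337561)*113488808161) = √(98134 + 113488808161/337561) = √(146615019335/337561) = √146615019335/581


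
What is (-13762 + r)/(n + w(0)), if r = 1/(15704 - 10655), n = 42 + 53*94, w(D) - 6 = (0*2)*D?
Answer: -69484337/25396470 ≈ -2.7360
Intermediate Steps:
w(D) = 6 (w(D) = 6 + (0*2)*D = 6 + 0*D = 6 + 0 = 6)
n = 5024 (n = 42 + 4982 = 5024)
r = 1/5049 ≈ 0.00019806
(-13762 + r)/(n + w(0)) = (-13762 + 1/5049)/(5024 + 6) = -69484337/5049/5030 = -69484337/5049*1/5030 = -69484337/25396470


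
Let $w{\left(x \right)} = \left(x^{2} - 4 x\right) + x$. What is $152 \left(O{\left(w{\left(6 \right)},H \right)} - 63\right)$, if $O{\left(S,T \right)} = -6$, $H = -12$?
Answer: $-10488$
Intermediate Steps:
$w{\left(x \right)} = x^{2} - 3 x$
$152 \left(O{\left(w{\left(6 \right)},H \right)} - 63\right) = 152 \left(-6 - 63\right) = 152 \left(-69\right) = -10488$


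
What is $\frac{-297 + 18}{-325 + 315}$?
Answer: $\frac{279}{10} \approx 27.9$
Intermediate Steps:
$\frac{-297 + 18}{-325 + 315} = - \frac{279}{-10} = \left(-279\right) \left(- \frac{1}{10}\right) = \frac{279}{10}$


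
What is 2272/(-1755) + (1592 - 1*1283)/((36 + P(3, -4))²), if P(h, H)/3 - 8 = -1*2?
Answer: -75097/63180 ≈ -1.1886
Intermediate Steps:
P(h, H) = 18 (P(h, H) = 24 + 3*(-1*2) = 24 + 3*(-2) = 24 - 6 = 18)
2272/(-1755) + (1592 - 1*1283)/((36 + P(3, -4))²) = 2272/(-1755) + (1592 - 1*1283)/((36 + 18)²) = 2272*(-1/1755) + (1592 - 1283)/(54²) = -2272/1755 + 309/2916 = -2272/1755 + 309*(1/2916) = -2272/1755 + 103/972 = -75097/63180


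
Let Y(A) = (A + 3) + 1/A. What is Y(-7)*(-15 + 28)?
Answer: -377/7 ≈ -53.857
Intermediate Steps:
Y(A) = 3 + A + 1/A (Y(A) = (3 + A) + 1/A = 3 + A + 1/A)
Y(-7)*(-15 + 28) = (3 - 7 + 1/(-7))*(-15 + 28) = (3 - 7 - 1/7)*13 = -29/7*13 = -377/7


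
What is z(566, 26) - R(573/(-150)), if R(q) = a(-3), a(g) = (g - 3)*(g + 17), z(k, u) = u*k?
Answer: 14800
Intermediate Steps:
z(k, u) = k*u
a(g) = (-3 + g)*(17 + g)
R(q) = -84 (R(q) = -51 + (-3)**2 + 14*(-3) = -51 + 9 - 42 = -84)
z(566, 26) - R(573/(-150)) = 566*26 - 1*(-84) = 14716 + 84 = 14800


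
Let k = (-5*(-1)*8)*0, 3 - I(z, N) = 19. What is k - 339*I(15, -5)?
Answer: 5424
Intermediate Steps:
I(z, N) = -16 (I(z, N) = 3 - 1*19 = 3 - 19 = -16)
k = 0 (k = (5*8)*0 = 40*0 = 0)
k - 339*I(15, -5) = 0 - 339*(-16) = 0 + 5424 = 5424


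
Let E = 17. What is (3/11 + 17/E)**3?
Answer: 2744/1331 ≈ 2.0616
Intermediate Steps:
(3/11 + 17/E)**3 = (3/11 + 17/17)**3 = (3*(1/11) + 17*(1/17))**3 = (3/11 + 1)**3 = (14/11)**3 = 2744/1331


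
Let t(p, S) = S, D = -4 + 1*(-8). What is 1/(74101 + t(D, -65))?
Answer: 1/74036 ≈ 1.3507e-5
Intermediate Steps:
D = -12 (D = -4 - 8 = -12)
1/(74101 + t(D, -65)) = 1/(74101 - 65) = 1/74036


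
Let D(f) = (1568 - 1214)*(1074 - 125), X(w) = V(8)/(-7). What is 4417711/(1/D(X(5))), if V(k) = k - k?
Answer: 1484112339606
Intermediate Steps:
V(k) = 0
X(w) = 0 (X(w) = 0/(-7) = 0*(-⅐) = 0)
D(f) = 335946 (D(f) = 354*949 = 335946)
4417711/(1/D(X(5))) = 4417711/(1/335946) = 4417711*335946 = 1484112339606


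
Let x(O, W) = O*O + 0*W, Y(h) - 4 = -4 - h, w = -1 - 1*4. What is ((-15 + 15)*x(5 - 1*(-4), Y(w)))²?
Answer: 0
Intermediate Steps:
w = -5 (w = -1 - 4 = -5)
Y(h) = -h (Y(h) = 4 + (-4 - h) = -h)
x(O, W) = O² (x(O, W) = O² + 0 = O²)
((-15 + 15)*x(5 - 1*(-4), Y(w)))² = ((-15 + 15)*(5 - 1*(-4))²)² = (0*(5 + 4)²)² = (0*9²)² = (0*81)² = 0² = 0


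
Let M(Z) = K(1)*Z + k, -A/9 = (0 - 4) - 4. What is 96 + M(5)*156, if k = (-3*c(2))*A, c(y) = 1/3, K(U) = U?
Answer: -10356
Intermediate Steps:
A = 72 (A = -9*((0 - 4) - 4) = -9*(-4 - 4) = -9*(-8) = 72)
c(y) = 1/3
k = -72 (k = -3*1/3*72 = -1*72 = -72)
M(Z) = -72 + Z (M(Z) = 1*Z - 72 = Z - 72 = -72 + Z)
96 + M(5)*156 = 96 + (-72 + 5)*156 = 96 - 67*156 = 96 - 10452 = -10356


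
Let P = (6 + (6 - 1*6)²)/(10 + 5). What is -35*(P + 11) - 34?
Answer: -433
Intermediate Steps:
P = ⅖ (P = (6 + (6 - 6)²)/15 = (6 + 0²)*(1/15) = (6 + 0)*(1/15) = 6*(1/15) = ⅖ ≈ 0.40000)
-35*(P + 11) - 34 = -35*(⅖ + 11) - 34 = -35*57/5 - 34 = -399 - 34 = -433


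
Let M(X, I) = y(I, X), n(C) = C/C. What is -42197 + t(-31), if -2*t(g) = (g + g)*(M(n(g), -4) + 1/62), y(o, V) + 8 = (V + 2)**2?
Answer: -84331/2 ≈ -42166.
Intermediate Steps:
y(o, V) = -8 + (2 + V)**2 (y(o, V) = -8 + (V + 2)**2 = -8 + (2 + V)**2)
n(C) = 1
M(X, I) = -8 + (2 + X)**2
t(g) = -63*g/62 (t(g) = -(g + g)*((-8 + (2 + 1)**2) + 1/62)/2 = -2*g*((-8 + 3**2) + 1/62)/2 = -2*g*((-8 + 9) + 1/62)/2 = -2*g*(1 + 1/62)/2 = -2*g*63/(2*62) = -63*g/62)
-42197 + t(-31) = -42197 - 63/62*(-31) = -42197 + 63/2 = -84331/2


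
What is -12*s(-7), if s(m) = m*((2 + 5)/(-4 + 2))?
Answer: -294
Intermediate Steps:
s(m) = -7*m/2 (s(m) = m*(7/(-2)) = m*(7*(-½)) = m*(-7/2) = -7*m/2)
-12*s(-7) = -(-42)*(-7) = -12*49/2 = -294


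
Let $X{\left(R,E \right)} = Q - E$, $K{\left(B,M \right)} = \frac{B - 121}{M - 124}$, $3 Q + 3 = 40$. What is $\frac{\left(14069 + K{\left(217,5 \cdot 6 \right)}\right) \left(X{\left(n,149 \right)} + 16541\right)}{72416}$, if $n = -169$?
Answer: $\frac{32539389535}{10210656} \approx 3186.8$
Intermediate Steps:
$Q = \frac{37}{3}$ ($Q = -1 + \frac{1}{3} \cdot 40 = -1 + \frac{40}{3} = \frac{37}{3} \approx 12.333$)
$K{\left(B,M \right)} = \frac{-121 + B}{-124 + M}$
$X{\left(R,E \right)} = \frac{37}{3} - E$
$\frac{\left(14069 + K{\left(217,5 \cdot 6 \right)}\right) \left(X{\left(n,149 \right)} + 16541\right)}{72416} = \frac{\left(14069 + \frac{-121 + 217}{-124 + 5 \cdot 6}\right) \left(\left(\frac{37}{3} - 149\right) + 16541\right)}{72416} = \left(14069 + \frac{1}{-124 + 30} \cdot 96\right) \left(\left(\frac{37}{3} - 149\right) + 16541\right) \frac{1}{72416} = \left(14069 + \frac{1}{-94} \cdot 96\right) \left(- \frac{410}{3} + 16541\right) \frac{1}{72416} = \left(14069 - \frac{48}{47}\right) \frac{49213}{3} \cdot \frac{1}{72416} = \frac{661195}{47} \cdot \frac{49213}{3} \cdot \frac{1}{72416} = \frac{32539389535}{141} \cdot \frac{1}{72416} = \frac{32539389535}{10210656}$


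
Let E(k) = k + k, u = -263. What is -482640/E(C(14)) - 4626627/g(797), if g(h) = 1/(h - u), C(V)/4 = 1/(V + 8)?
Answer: -4905551880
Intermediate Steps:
C(V) = 4/(8 + V) (C(V) = 4/(V + 8) = 4/(8 + V))
g(h) = 1/(263 + h) (g(h) = 1/(h - 1*(-263)) = 1/(h + 263) = 1/(263 + h))
E(k) = 2*k
-482640/E(C(14)) - 4626627/g(797) = -482640/(2*(4/(8 + 14))) - 4626627/(1/(263 + 797)) = -482640/(2*(4/22)) - 4626627/(1/1060) = -482640/(2*(4*(1/22))) - 4626627/1/1060 = -482640/(2*(2/11)) - 4626627*1060 = -482640/4/11 - 4904224620 = -482640*11/4 - 4904224620 = -1327260 - 4904224620 = -4905551880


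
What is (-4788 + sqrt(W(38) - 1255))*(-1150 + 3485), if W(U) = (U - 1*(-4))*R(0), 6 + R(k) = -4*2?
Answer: -11179980 + 2335*I*sqrt(1843) ≈ -1.118e+7 + 1.0024e+5*I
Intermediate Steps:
R(k) = -14 (R(k) = -6 - 4*2 = -6 - 8 = -14)
W(U) = -56 - 14*U (W(U) = (U - 1*(-4))*(-14) = (U + 4)*(-14) = (4 + U)*(-14) = -56 - 14*U)
(-4788 + sqrt(W(38) - 1255))*(-1150 + 3485) = (-4788 + sqrt((-56 - 14*38) - 1255))*(-1150 + 3485) = (-4788 + sqrt((-56 - 532) - 1255))*2335 = (-4788 + sqrt(-588 - 1255))*2335 = (-4788 + sqrt(-1843))*2335 = (-4788 + I*sqrt(1843))*2335 = -11179980 + 2335*I*sqrt(1843)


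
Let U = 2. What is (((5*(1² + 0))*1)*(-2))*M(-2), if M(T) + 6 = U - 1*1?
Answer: 50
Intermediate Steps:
M(T) = -5 (M(T) = -6 + (2 - 1*1) = -6 + (2 - 1) = -6 + 1 = -5)
(((5*(1² + 0))*1)*(-2))*M(-2) = (((5*(1² + 0))*1)*(-2))*(-5) = (((5*(1 + 0))*1)*(-2))*(-5) = (((5*1)*1)*(-2))*(-5) = ((5*1)*(-2))*(-5) = (5*(-2))*(-5) = -10*(-5) = 50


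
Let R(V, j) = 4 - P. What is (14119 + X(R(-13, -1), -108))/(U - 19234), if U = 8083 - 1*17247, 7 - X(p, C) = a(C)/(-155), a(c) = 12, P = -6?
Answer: -1094771/2200845 ≈ -0.49743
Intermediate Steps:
R(V, j) = 10 (R(V, j) = 4 - 1*(-6) = 4 + 6 = 10)
X(p, C) = 1097/155 (X(p, C) = 7 - 12/(-155) = 7 - 12*(-1)/155 = 7 - 1*(-12/155) = 7 + 12/155 = 1097/155)
U = -9164 (U = 8083 - 17247 = -9164)
(14119 + X(R(-13, -1), -108))/(U - 19234) = (14119 + 1097/155)/(-9164 - 19234) = (2189542/155)/(-28398) = (2189542/155)*(-1/28398) = -1094771/2200845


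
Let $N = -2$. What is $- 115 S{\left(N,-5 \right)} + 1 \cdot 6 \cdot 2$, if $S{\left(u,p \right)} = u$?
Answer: $242$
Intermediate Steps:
$- 115 S{\left(N,-5 \right)} + 1 \cdot 6 \cdot 2 = \left(-115\right) \left(-2\right) + 1 \cdot 6 \cdot 2 = 230 + 6 \cdot 2 = 230 + 12 = 242$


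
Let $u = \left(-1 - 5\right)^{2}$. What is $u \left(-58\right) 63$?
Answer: $-131544$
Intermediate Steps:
$u = 36$ ($u = \left(-1 - 5\right)^{2} = \left(-6\right)^{2} = 36$)
$u \left(-58\right) 63 = 36 \left(-58\right) 63 = \left(-2088\right) 63 = -131544$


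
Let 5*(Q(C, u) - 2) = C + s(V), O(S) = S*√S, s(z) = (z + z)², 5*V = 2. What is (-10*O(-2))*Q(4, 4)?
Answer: 1464*I*√2/25 ≈ 82.816*I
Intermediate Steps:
V = ⅖ (V = (⅕)*2 = ⅖ ≈ 0.40000)
s(z) = 4*z² (s(z) = (2*z)² = 4*z²)
O(S) = S^(3/2)
Q(C, u) = 266/125 + C/5 (Q(C, u) = 2 + (C + 4*(⅖)²)/5 = 2 + (C + 4*(4/25))/5 = 2 + (C + 16/25)/5 = 2 + (16/25 + C)/5 = 2 + (16/125 + C/5) = 266/125 + C/5)
(-10*O(-2))*Q(4, 4) = (-(-20)*I*√2)*(266/125 + (⅕)*4) = (-(-20)*I*√2)*(266/125 + ⅘) = (20*I*√2)*(366/125) = 1464*I*√2/25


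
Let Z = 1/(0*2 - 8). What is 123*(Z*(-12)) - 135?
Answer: 99/2 ≈ 49.500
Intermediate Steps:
Z = -⅛ (Z = 1/(0 - 8) = 1/(-8) = -⅛ ≈ -0.12500)
123*(Z*(-12)) - 135 = 123*(-⅛*(-12)) - 135 = 123*(3/2) - 135 = 369/2 - 135 = 99/2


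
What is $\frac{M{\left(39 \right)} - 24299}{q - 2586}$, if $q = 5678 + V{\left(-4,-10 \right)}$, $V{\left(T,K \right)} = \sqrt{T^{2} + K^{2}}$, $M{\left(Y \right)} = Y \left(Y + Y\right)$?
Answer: $- \frac{16431661}{2390087} + \frac{21257 \sqrt{29}}{4780174} \approx -6.851$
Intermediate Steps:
$M{\left(Y \right)} = 2 Y^{2}$ ($M{\left(Y \right)} = Y 2 Y = 2 Y^{2}$)
$V{\left(T,K \right)} = \sqrt{K^{2} + T^{2}}$
$q = 5678 + 2 \sqrt{29}$ ($q = 5678 + \sqrt{\left(-10\right)^{2} + \left(-4\right)^{2}} = 5678 + \sqrt{100 + 16} = 5678 + \sqrt{116} = 5678 + 2 \sqrt{29} \approx 5688.8$)
$\frac{M{\left(39 \right)} - 24299}{q - 2586} = \frac{2 \cdot 39^{2} - 24299}{\left(5678 + 2 \sqrt{29}\right) - 2586} = \frac{2 \cdot 1521 - 24299}{3092 + 2 \sqrt{29}} = \frac{3042 - 24299}{3092 + 2 \sqrt{29}} = - \frac{21257}{3092 + 2 \sqrt{29}}$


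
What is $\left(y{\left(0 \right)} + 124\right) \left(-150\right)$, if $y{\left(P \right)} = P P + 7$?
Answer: $-19650$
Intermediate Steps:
$y{\left(P \right)} = 7 + P^{2}$ ($y{\left(P \right)} = P^{2} + 7 = 7 + P^{2}$)
$\left(y{\left(0 \right)} + 124\right) \left(-150\right) = \left(\left(7 + 0^{2}\right) + 124\right) \left(-150\right) = \left(\left(7 + 0\right) + 124\right) \left(-150\right) = \left(7 + 124\right) \left(-150\right) = 131 \left(-150\right) = -19650$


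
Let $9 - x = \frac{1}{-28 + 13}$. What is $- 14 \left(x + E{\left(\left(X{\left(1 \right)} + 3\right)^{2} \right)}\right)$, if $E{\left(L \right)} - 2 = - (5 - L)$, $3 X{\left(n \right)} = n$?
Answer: $- \frac{10822}{45} \approx -240.49$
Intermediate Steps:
$X{\left(n \right)} = \frac{n}{3}$
$x = \frac{136}{15}$ ($x = 9 - \frac{1}{-28 + 13} = 9 - \frac{1}{-15} = 9 - - \frac{1}{15} = 9 + \frac{1}{15} = \frac{136}{15} \approx 9.0667$)
$E{\left(L \right)} = -3 + L$ ($E{\left(L \right)} = 2 - \left(5 - L\right) = 2 + \left(-5 + L\right) = -3 + L$)
$- 14 \left(x + E{\left(\left(X{\left(1 \right)} + 3\right)^{2} \right)}\right) = - 14 \left(\frac{136}{15} - \left(3 - \left(\frac{1}{3} \cdot 1 + 3\right)^{2}\right)\right) = - 14 \left(\frac{136}{15} - \left(3 - \left(\frac{1}{3} + 3\right)^{2}\right)\right) = - 14 \left(\frac{136}{15} - \left(3 - \left(\frac{10}{3}\right)^{2}\right)\right) = - 14 \left(\frac{136}{15} + \left(-3 + \frac{100}{9}\right)\right) = - 14 \left(\frac{136}{15} + \frac{73}{9}\right) = \left(-14\right) \frac{773}{45} = - \frac{10822}{45}$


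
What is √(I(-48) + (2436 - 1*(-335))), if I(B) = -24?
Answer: √2747 ≈ 52.412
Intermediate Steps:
√(I(-48) + (2436 - 1*(-335))) = √(-24 + (2436 - 1*(-335))) = √(-24 + (2436 + 335)) = √(-24 + 2771) = √2747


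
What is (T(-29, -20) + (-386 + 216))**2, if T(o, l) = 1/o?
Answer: 24314761/841 ≈ 28912.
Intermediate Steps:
(T(-29, -20) + (-386 + 216))**2 = (1/(-29) + (-386 + 216))**2 = (-1/29 - 170)**2 = (-4931/29)**2 = 24314761/841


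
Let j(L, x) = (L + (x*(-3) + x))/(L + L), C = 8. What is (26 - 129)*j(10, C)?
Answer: 309/10 ≈ 30.900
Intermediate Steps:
j(L, x) = (L - 2*x)/(2*L) (j(L, x) = (L + (-3*x + x))/((2*L)) = (L - 2*x)*(1/(2*L)) = (L - 2*x)/(2*L))
(26 - 129)*j(10, C) = (26 - 129)*(((1/2)*10 - 1*8)/10) = -103*(5 - 8)/10 = -103*(-3)/10 = -103*(-3/10) = 309/10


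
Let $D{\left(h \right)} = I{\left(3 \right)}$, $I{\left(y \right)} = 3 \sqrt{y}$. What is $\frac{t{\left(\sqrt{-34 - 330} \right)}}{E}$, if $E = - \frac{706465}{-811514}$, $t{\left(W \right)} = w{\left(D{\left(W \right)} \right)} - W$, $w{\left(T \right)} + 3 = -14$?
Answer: $- \frac{13795738}{706465} - \frac{1623028 i \sqrt{91}}{706465} \approx -19.528 - 21.916 i$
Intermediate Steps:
$D{\left(h \right)} = 3 \sqrt{3}$
$w{\left(T \right)} = -17$ ($w{\left(T \right)} = -3 - 14 = -17$)
$t{\left(W \right)} = -17 - W$
$E = \frac{706465}{811514}$ ($E = \left(-706465\right) \left(- \frac{1}{811514}\right) = \frac{706465}{811514} \approx 0.87055$)
$\frac{t{\left(\sqrt{-34 - 330} \right)}}{E} = \frac{-17 - \sqrt{-34 - 330}}{\frac{706465}{811514}} = \left(-17 - \sqrt{-364}\right) \frac{811514}{706465} = \left(-17 - 2 i \sqrt{91}\right) \frac{811514}{706465} = - \frac{13795738}{706465} - \frac{1623028 i \sqrt{91}}{706465}$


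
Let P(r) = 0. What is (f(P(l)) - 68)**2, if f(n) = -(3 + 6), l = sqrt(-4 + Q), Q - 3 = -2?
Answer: 5929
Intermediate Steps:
Q = 1 (Q = 3 - 2 = 1)
l = I*sqrt(3) (l = sqrt(-4 + 1) = sqrt(-3) = I*sqrt(3) ≈ 1.732*I)
f(n) = -9 (f(n) = -1*9 = -9)
(f(P(l)) - 68)**2 = (-9 - 68)**2 = (-77)**2 = 5929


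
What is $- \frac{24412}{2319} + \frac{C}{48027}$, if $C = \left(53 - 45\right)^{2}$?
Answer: $- \frac{390762236}{37124871} \approx -10.526$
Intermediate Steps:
$C = 64$ ($C = 8^{2} = 64$)
$- \frac{24412}{2319} + \frac{C}{48027} = - \frac{24412}{2319} + \frac{64}{48027} = - \frac{390762236}{37124871}$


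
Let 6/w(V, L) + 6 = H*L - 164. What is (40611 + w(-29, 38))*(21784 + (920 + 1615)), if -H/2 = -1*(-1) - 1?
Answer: 83947534308/85 ≈ 9.8762e+8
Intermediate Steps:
H = 0 (H = -2*(-1*(-1) - 1) = -2*(1 - 1) = -2*0 = 0)
w(V, L) = -3/85 (w(V, L) = 6/(-6 + (0*L - 164)) = 6/(-6 + (0 - 164)) = 6/(-6 - 164) = 6/(-170) = 6*(-1/170) = -3/85)
(40611 + w(-29, 38))*(21784 + (920 + 1615)) = (40611 - 3/85)*(21784 + (920 + 1615)) = 3451932*(21784 + 2535)/85 = (3451932/85)*24319 = 83947534308/85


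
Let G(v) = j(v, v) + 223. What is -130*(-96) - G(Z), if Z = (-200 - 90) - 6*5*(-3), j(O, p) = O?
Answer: 12457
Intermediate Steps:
Z = -200 (Z = -290 - 30*(-3) = -290 + 90 = -200)
G(v) = 223 + v (G(v) = v + 223 = 223 + v)
-130*(-96) - G(Z) = -130*(-96) - (223 - 200) = 12480 - 1*23 = 12480 - 23 = 12457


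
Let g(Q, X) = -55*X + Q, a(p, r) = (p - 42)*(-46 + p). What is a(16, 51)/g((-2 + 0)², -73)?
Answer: 780/4019 ≈ 0.19408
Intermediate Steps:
a(p, r) = (-46 + p)*(-42 + p) (a(p, r) = (-42 + p)*(-46 + p) = (-46 + p)*(-42 + p))
g(Q, X) = Q - 55*X
a(16, 51)/g((-2 + 0)², -73) = (1932 + 16² - 88*16)/((-2 + 0)² - 55*(-73)) = (1932 + 256 - 1408)/((-2)² + 4015) = 780/(4 + 4015) = 780/4019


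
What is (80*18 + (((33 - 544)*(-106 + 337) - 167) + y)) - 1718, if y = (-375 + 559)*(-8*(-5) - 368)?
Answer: -178838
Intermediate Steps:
y = -60352 (y = 184*(40 - 368) = 184*(-328) = -60352)
(80*18 + (((33 - 544)*(-106 + 337) - 167) + y)) - 1718 = (80*18 + (((33 - 544)*(-106 + 337) - 167) - 60352)) - 1718 = (1440 + ((-511*231 - 167) - 60352)) - 1718 = (1440 + ((-118041 - 167) - 60352)) - 1718 = (1440 + (-118208 - 60352)) - 1718 = (1440 - 178560) - 1718 = -177120 - 1718 = -178838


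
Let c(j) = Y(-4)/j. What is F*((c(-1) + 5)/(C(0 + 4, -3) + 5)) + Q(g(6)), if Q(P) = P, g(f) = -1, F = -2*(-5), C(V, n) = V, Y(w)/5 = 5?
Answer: -209/9 ≈ -23.222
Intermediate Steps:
Y(w) = 25 (Y(w) = 5*5 = 25)
F = 10
c(j) = 25/j
F*((c(-1) + 5)/(C(0 + 4, -3) + 5)) + Q(g(6)) = 10*((25/(-1) + 5)/((0 + 4) + 5)) - 1 = 10*((25*(-1) + 5)/(4 + 5)) - 1 = 10*((-25 + 5)/9) - 1 = 10*(-20*⅑) - 1 = 10*(-20/9) - 1 = -200/9 - 1 = -209/9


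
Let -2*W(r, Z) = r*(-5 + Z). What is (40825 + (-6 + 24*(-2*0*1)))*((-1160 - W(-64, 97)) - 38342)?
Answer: -1732603274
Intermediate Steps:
W(r, Z) = -r*(-5 + Z)/2
(40825 + (-6 + 24*(-2*0*1)))*((-1160 - W(-64, 97)) - 38342) = (40825 + (-6 + 24*(-2*0*1)))*((-1160 - (-64)*(5 - 1*97)/2) - 38342) = (40825 + (-6 + 24*(0*1)))*((-1160 - (-64)*(5 - 97)/2) - 38342) = (40825 + (-6 + 24*0))*((-1160 - (-64)*(-92)/2) - 38342) = (40825 + (-6 + 0))*((-1160 - 1*2944) - 38342) = (40825 - 6)*((-1160 - 2944) - 38342) = 40819*(-4104 - 38342) = 40819*(-42446) = -1732603274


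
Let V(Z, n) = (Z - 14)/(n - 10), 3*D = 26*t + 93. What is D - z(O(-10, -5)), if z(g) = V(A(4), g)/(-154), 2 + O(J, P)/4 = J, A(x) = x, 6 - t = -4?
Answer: 1576513/13398 ≈ 117.67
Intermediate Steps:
t = 10 (t = 6 - 1*(-4) = 6 + 4 = 10)
D = 353/3 (D = (26*10 + 93)/3 = (260 + 93)/3 = (⅓)*353 = 353/3 ≈ 117.67)
V(Z, n) = (-14 + Z)/(-10 + n)
O(J, P) = -8 + 4*J
z(g) = 5/(77*(-10 + g)) (z(g) = ((-14 + 4)/(-10 + g))/(-154) = (-10/(-10 + g))*(-1/154) = -10/(-10 + g)*(-1/154) = 5/(77*(-10 + g)))
D - z(O(-10, -5)) = 353/3 - 5/(77*(-10 + (-8 + 4*(-10)))) = 353/3 - 5/(77*(-10 + (-8 - 40))) = 353/3 - 5/(77*(-10 - 48)) = 353/3 - 5/(77*(-58)) = 353/3 - 5*(-1)/(77*58) = 353/3 - 1*(-5/4466) = 353/3 + 5/4466 = 1576513/13398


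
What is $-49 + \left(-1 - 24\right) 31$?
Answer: $-824$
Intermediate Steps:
$-49 + \left(-1 - 24\right) 31 = -49 - 775 = -824$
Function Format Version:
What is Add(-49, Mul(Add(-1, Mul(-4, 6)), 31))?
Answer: -824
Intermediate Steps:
Add(-49, Mul(Add(-1, Mul(-4, 6)), 31)) = Add(-49, Mul(Add(-1, -24), 31)) = Add(-49, Mul(-25, 31)) = Add(-49, -775) = -824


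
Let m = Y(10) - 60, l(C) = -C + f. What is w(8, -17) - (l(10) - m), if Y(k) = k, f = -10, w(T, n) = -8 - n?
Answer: -21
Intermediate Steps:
l(C) = -10 - C (l(C) = -C - 10 = -10 - C)
m = -50 (m = 10 - 60 = -50)
w(8, -17) - (l(10) - m) = (-8 - 1*(-17)) - ((-10 - 1*10) - 1*(-50)) = (-8 + 17) - ((-10 - 10) + 50) = 9 - (-20 + 50) = 9 - 1*30 = 9 - 30 = -21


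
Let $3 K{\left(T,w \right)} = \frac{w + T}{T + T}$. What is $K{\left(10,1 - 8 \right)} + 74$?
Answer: $\frac{1481}{20} \approx 74.05$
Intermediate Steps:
$K{\left(T,w \right)} = \frac{T + w}{6 T}$ ($K{\left(T,w \right)} = \frac{\left(w + T\right) \frac{1}{T + T}}{3} = \frac{\left(T + w\right) \frac{1}{2 T}}{3} = \frac{\frac{1}{2} \frac{1}{T} \left(T + w\right)}{3} = \frac{T + w}{6 T}$)
$K{\left(10,1 - 8 \right)} + 74 = \frac{10 + \left(1 - 8\right)}{6 \cdot 10} + 74 = \frac{1}{6} \cdot \frac{1}{10} \left(10 + \left(1 - 8\right)\right) + 74 = \frac{1}{6} \cdot \frac{1}{10} \left(10 - 7\right) + 74 = \frac{1}{6} \cdot \frac{1}{10} \cdot 3 + 74 = \frac{1}{20} + 74 = \frac{1481}{20}$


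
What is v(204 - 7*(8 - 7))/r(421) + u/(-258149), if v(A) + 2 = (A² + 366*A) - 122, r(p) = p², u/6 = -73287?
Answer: 106536320265/45754586909 ≈ 2.3284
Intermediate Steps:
u = -439722 (u = 6*(-73287) = -439722)
v(A) = -124 + A² + 366*A (v(A) = -2 + ((A² + 366*A) - 122) = -2 + (-122 + A² + 366*A) = -124 + A² + 366*A)
v(204 - 7*(8 - 7))/r(421) + u/(-258149) = (-124 + (204 - 7*(8 - 7))² + 366*(204 - 7*(8 - 7)))/(421²) - 439722/(-258149) = (-124 + (204 - 7)² + 366*(204 - 7))/177241 - 439722*(-1/258149) = (-124 + (204 - 1*7)² + 366*(204 - 1*7))*(1/177241) + 439722/258149 = (-124 + (204 - 7)² + 366*(204 - 7))*(1/177241) + 439722/258149 = (-124 + 197² + 366*197)*(1/177241) + 439722/258149 = (-124 + 38809 + 72102)*(1/177241) + 439722/258149 = 110787*(1/177241) + 439722/258149 = 110787/177241 + 439722/258149 = 106536320265/45754586909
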